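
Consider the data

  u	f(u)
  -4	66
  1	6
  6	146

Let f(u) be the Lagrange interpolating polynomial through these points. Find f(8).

L_0(8) = (7)·(2)/[(-5)·(-10)] = 7/25
L_1(8) = (12)·(2)/[(5)·(-5)] = -24/25
L_2(8) = (12)·(7)/[(10)·(5)] = 42/25
Sum: 66·(7/25) + 6·(-24/25) + 146·(42/25) = 258

258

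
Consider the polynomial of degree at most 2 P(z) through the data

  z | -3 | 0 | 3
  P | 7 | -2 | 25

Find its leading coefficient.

2

Build the Lagrange basis polynomials:
L_0(z) = z(z - 3) / [18] = (1/18)z^2 - (1/6)z
L_1(z) = (z + 3)(z - 3) / [-9] = -(1/9)z^2 + 1
L_2(z) = (z + 3)z / [18] = (1/18)z^2 + (1/6)z
P(z) = 7·L_0 + (-2)·L_1 + 25·L_2
Only the coefficient of z^2 is needed; take it from each L_i and combine:
7·(1/18) + (-2)·(-1/9) + 25·(1/18) = 2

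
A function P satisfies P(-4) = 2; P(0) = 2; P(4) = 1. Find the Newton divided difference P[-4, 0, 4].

-1/32

P[-4,0] = (2 - 2) / (0 - (-4)) = 0
P[0,4] = (1 - 2) / (4 - 0) = -1/4
P[-4,0,4] = (-1/4 - 0) / (4 - (-4)) = -1/32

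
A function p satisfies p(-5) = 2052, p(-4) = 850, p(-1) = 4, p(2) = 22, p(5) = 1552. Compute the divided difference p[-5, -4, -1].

230

p[-5,-4] = (850 - 2052) / (-4 - (-5)) = -1202
p[-4,-1] = (4 - 850) / (-1 - (-4)) = -282
p[-5,-4,-1] = (-282 - (-1202)) / (-1 - (-5)) = 230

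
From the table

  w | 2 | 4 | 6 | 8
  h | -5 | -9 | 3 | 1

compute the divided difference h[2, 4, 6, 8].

-5/8

h[2,4] = (-9 - (-5)) / (4 - 2) = -2
h[4,6] = (3 - (-9)) / (6 - 4) = 6
h[6,8] = (1 - 3) / (8 - 6) = -1
h[2,4,6] = (6 - (-2)) / (6 - 2) = 2
h[4,6,8] = (-1 - 6) / (8 - 4) = -7/4
h[2,4,6,8] = (-7/4 - 2) / (8 - 2) = -5/8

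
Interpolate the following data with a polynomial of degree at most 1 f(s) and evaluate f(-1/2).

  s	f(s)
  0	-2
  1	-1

Evaluate each Lagrange basis at s = -1/2:
L_0(-1/2) = (-3/2)/[(-1)] = 3/2
L_1(-1/2) = (-1/2)/[(1)] = -1/2
Sum: (-2)·(3/2) + (-1)·(-1/2) = -5/2

-5/2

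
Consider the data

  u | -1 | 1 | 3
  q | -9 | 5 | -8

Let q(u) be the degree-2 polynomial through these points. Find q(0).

11/8

L_0(0) = (-1)·(-3)/[(-2)·(-4)] = 3/8
L_1(0) = (1)·(-3)/[(2)·(-2)] = 3/4
L_2(0) = (1)·(-1)/[(4)·(2)] = -1/8
Sum: (-9)·(3/8) + 5·(3/4) + (-8)·(-1/8) = 11/8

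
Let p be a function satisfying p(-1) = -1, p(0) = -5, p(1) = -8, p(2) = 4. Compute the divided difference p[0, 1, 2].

p[0,1] = (-8 - (-5)) / (1 - 0) = -3
p[1,2] = (4 - (-8)) / (2 - 1) = 12
p[0,1,2] = (12 - (-3)) / (2 - 0) = 15/2

15/2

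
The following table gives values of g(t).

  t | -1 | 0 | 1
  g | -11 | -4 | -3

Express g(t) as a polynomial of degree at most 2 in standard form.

Newton's divided differences:
g[-1,0] = (-4 - (-11)) / (0 - (-1)) = 7
g[0,1] = (-3 - (-4)) / (1 - 0) = 1
g[-1,0,1] = (1 - 7) / (1 - (-1)) = -3
g(t) = -11 + 7·(t + 1) + (-3)·(t + 1)t
Expanding: g(t) = -3t^2 + 4t - 4

g(t) = -3t^2 + 4t - 4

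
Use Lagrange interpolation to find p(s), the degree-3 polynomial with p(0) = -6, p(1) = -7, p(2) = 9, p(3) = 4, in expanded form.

Build the Lagrange basis polynomials:
L_0(s) = (s - 1)(s - 2)(s - 3) / [-6] = -(1/6)s^3 + s^2 - (11/6)s + 1
L_1(s) = s(s - 2)(s - 3) / [2] = (1/2)s^3 - (5/2)s^2 + 3s
L_2(s) = s(s - 1)(s - 3) / [-2] = -(1/2)s^3 + 2s^2 - (3/2)s
L_3(s) = s(s - 1)(s - 2) / [6] = (1/6)s^3 - (1/2)s^2 + (1/3)s
p(s) = (-6)·L_0 + (-7)·L_1 + 9·L_2 + 4·L_3
  (-6)·L_0(s) = s^3 - 6s^2 + 11s - 6
  (-7)·L_1(s) = -(7/2)s^3 + (35/2)s^2 - 21s
  9·L_2(s) = -(9/2)s^3 + 18s^2 - (27/2)s
  4·L_3(s) = (2/3)s^3 - 2s^2 + (4/3)s
Adding term by term: -(19/3)s^3 + (55/2)s^2 - (133/6)s - 6

p(s) = -(19/3)s^3 + (55/2)s^2 - (133/6)s - 6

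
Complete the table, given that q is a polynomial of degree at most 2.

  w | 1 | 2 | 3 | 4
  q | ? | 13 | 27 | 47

5

The 3 known values determine q uniquely (degree ≤ 2).
L_0(1) = (-2)·(-3)/[(-1)·(-2)] = 3
L_1(1) = (-1)·(-3)/[(1)·(-1)] = -3
L_2(1) = (-1)·(-2)/[(2)·(1)] = 1
Sum: 13·(3) + 27·(-3) + 47·(1) = 5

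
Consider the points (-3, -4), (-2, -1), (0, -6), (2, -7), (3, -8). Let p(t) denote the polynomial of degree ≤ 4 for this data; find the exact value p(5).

-36

L_0(5) = (7)·(5)·(3)·(2)/[(-1)·(-3)·(-5)·(-6)] = 7/3
L_1(5) = (8)·(5)·(3)·(2)/[(1)·(-2)·(-4)·(-5)] = -6
L_2(5) = (8)·(7)·(3)·(2)/[(3)·(2)·(-2)·(-3)] = 28/3
L_3(5) = (8)·(7)·(5)·(2)/[(5)·(4)·(2)·(-1)] = -14
L_4(5) = (8)·(7)·(5)·(3)/[(6)·(5)·(3)·(1)] = 28/3
Sum: (-4)·(7/3) + (-1)·(-6) + (-6)·(28/3) + (-7)·(-14) + (-8)·(28/3) = -36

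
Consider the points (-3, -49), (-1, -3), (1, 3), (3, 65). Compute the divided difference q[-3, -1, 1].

-5

q[-3,-1] = (-3 - (-49)) / (-1 - (-3)) = 23
q[-1,1] = (3 - (-3)) / (1 - (-1)) = 3
q[-3,-1,1] = (3 - 23) / (1 - (-3)) = -5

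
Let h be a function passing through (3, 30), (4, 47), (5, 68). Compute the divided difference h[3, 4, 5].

h[3,4] = (47 - 30) / (4 - 3) = 17
h[4,5] = (68 - 47) / (5 - 4) = 21
h[3,4,5] = (21 - 17) / (5 - 3) = 2

2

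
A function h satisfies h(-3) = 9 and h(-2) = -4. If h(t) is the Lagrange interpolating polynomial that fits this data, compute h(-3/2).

-21/2

L_0(-3/2) = (1/2)/[(-1)] = -1/2
L_1(-3/2) = (3/2)/[(1)] = 3/2
Sum: 9·(-1/2) + (-4)·(3/2) = -21/2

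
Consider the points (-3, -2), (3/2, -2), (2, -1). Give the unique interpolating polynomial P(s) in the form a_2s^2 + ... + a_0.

L_0(s) = (s - 3/2)(s - 2) / [45/2] = (2/45)s^2 - (7/45)s + 2/15
L_1(s) = (s + 3)(s - 2) / [-9/4] = -(4/9)s^2 - (4/9)s + 8/3
L_2(s) = (s + 3)(s - 3/2) / [5/2] = (2/5)s^2 + (3/5)s - 9/5
P(s) = (-2)·L_0 + (-2)·L_1 + (-1)·L_2
  (-2)·L_0(s) = -(4/45)s^2 + (14/45)s - 4/15
  (-2)·L_1(s) = (8/9)s^2 + (8/9)s - 16/3
  (-1)·L_2(s) = -(2/5)s^2 - (3/5)s + 9/5
Adding term by term: (2/5)s^2 + (3/5)s - 19/5

P(s) = (2/5)s^2 + (3/5)s - 19/5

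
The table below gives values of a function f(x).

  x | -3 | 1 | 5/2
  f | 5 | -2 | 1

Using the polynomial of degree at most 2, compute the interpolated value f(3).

Using Newton's divided-difference form:
f[-3,1] = (-2 - 5) / (1 - (-3)) = -7/4
f[1,5/2] = (1 - (-2)) / (5/2 - 1) = 2
f[-3,1,5/2] = (2 - (-7/4)) / (5/2 - (-3)) = 15/22
f(3) = 5 + (-7/4)·(6) + (15/22)·(6)·(2) = 59/22

59/22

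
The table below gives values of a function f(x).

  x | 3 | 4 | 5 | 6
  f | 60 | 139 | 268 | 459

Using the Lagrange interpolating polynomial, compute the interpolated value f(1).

4

Evaluate each Lagrange basis at x = 1:
L_0(1) = (-3)·(-4)·(-5)/[(-1)·(-2)·(-3)] = 10
L_1(1) = (-2)·(-4)·(-5)/[(1)·(-1)·(-2)] = -20
L_2(1) = (-2)·(-3)·(-5)/[(2)·(1)·(-1)] = 15
L_3(1) = (-2)·(-3)·(-4)/[(3)·(2)·(1)] = -4
Sum: 60·(10) + 139·(-20) + 268·(15) + 459·(-4) = 4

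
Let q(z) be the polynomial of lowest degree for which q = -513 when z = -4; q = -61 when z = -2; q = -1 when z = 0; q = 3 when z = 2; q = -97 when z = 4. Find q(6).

-733

Evaluate each Lagrange basis at z = 6:
L_0(6) = (8)·(6)·(4)·(2)/[(-2)·(-4)·(-6)·(-8)] = 1
L_1(6) = (10)·(6)·(4)·(2)/[(2)·(-2)·(-4)·(-6)] = -5
L_2(6) = (10)·(8)·(4)·(2)/[(4)·(2)·(-2)·(-4)] = 10
L_3(6) = (10)·(8)·(6)·(2)/[(6)·(4)·(2)·(-2)] = -10
L_4(6) = (10)·(8)·(6)·(4)/[(8)·(6)·(4)·(2)] = 5
Sum: (-513)·(1) + (-61)·(-5) + (-1)·(10) + 3·(-10) + (-97)·(5) = -733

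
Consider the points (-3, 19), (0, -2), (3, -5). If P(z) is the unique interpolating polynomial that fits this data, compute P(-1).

Using Newton's divided-difference form:
P[-3,0] = (-2 - 19) / (0 - (-3)) = -7
P[0,3] = (-5 - (-2)) / (3 - 0) = -1
P[-3,0,3] = (-1 - (-7)) / (3 - (-3)) = 1
P(-1) = 19 + (-7)·(2) + 1·(2)·(-1) = 3

3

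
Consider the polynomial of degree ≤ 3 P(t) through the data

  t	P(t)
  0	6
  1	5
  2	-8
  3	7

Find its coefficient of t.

55/3

Build the Lagrange basis polynomials:
L_0(t) = (t - 1)(t - 2)(t - 3) / [-6] = -(1/6)t^3 + t^2 - (11/6)t + 1
L_1(t) = t(t - 2)(t - 3) / [2] = (1/2)t^3 - (5/2)t^2 + 3t
L_2(t) = t(t - 1)(t - 3) / [-2] = -(1/2)t^3 + 2t^2 - (3/2)t
L_3(t) = t(t - 1)(t - 2) / [6] = (1/6)t^3 - (1/2)t^2 + (1/3)t
P(t) = 6·L_0 + 5·L_1 + (-8)·L_2 + 7·L_3
Only the coefficient of t is needed; take it from each L_i and combine:
6·(-11/6) + 5·(3) + (-8)·(-3/2) + 7·(1/3) = 55/3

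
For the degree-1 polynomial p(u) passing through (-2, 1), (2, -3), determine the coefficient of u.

-1

Build the Lagrange basis polynomials:
L_0(u) = (u - 2) / [-4] = -(1/4)u + 1/2
L_1(u) = (u + 2) / [4] = (1/4)u + 1/2
p(u) = 1·L_0 + (-3)·L_1
Only the coefficient of u is needed; take it from each L_i and combine:
1·(-1/4) + (-3)·(1/4) = -1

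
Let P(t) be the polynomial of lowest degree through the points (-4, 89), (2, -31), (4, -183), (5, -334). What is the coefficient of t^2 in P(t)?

Build the Lagrange basis polynomials:
L_0(t) = (t - 2)(t - 4)(t - 5) / [-432] = -(1/432)t^3 + (11/432)t^2 - (19/216)t + 5/54
L_1(t) = (t + 4)(t - 4)(t - 5) / [36] = (1/36)t^3 - (5/36)t^2 - (4/9)t + 20/9
L_2(t) = (t + 4)(t - 2)(t - 5) / [-16] = -(1/16)t^3 + (3/16)t^2 + (9/8)t - 5/2
L_3(t) = (t + 4)(t - 2)(t - 4) / [27] = (1/27)t^3 - (2/27)t^2 - (16/27)t + 32/27
P(t) = 89·L_0 + (-31)·L_1 + (-183)·L_2 + (-334)·L_3
Only the coefficient of t^2 is needed; take it from each L_i and combine:
89·(11/432) + (-31)·(-5/36) + (-183)·(3/16) + (-334)·(-2/27) = -3

-3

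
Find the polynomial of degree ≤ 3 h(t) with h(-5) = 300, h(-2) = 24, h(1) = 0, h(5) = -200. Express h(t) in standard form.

L_0(t) = (t + 2)(t - 1)(t - 5) / [-180] = -(1/180)t^3 + (1/45)t^2 + (7/180)t - 1/18
L_1(t) = (t + 5)(t - 1)(t - 5) / [63] = (1/63)t^3 - (1/63)t^2 - (25/63)t + 25/63
L_2(t) = (t + 5)(t + 2)(t - 5) / [-72] = -(1/72)t^3 - (1/36)t^2 + (25/72)t + 25/36
L_3(t) = (t + 5)(t + 2)(t - 1) / [280] = (1/280)t^3 + (3/140)t^2 + (3/280)t - 1/28
h(t) = 300·L_0 + 24·L_1 + 0·L_2 + (-200)·L_3
  300·L_0(t) = -(5/3)t^3 + (20/3)t^2 + (35/3)t - 50/3
  24·L_1(t) = (8/21)t^3 - (8/21)t^2 - (200/21)t + 200/21
  0·L_2(t) = 0
  (-200)·L_3(t) = -(5/7)t^3 - (30/7)t^2 - (15/7)t + 50/7
Adding term by term: -2t^3 + 2t^2

h(t) = -2t^3 + 2t^2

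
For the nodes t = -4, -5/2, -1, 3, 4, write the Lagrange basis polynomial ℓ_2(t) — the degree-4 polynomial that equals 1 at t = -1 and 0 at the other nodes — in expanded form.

ℓ_2(t) = (1/90)t^4 - (1/180)t^3 - (47/180)t^2 + (4/45)t + 4/3

ℓ_2(t) = (t + 4)(t + 5/2)(t - 3)(t - 4) / [(3)·(3/2)·(-4)·(-5)]
       = (t^4 - (1/2)t^3 - (47/2)t^2 + 8t + 120) / (90)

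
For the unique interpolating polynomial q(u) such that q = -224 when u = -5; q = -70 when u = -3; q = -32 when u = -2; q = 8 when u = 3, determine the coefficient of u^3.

The leading coefficient equals the top divided difference q[-5,-3,-2,3].
q[-5,-3] = (-70 - (-224)) / (-3 - (-5)) = 77
q[-3,-2] = (-32 - (-70)) / (-2 - (-3)) = 38
q[-2,3] = (8 - (-32)) / (3 - (-2)) = 8
q[-5,-3,-2] = (38 - 77) / (-2 - (-5)) = -13
q[-3,-2,3] = (8 - 38) / (3 - (-3)) = -5
q[-5,-3,-2,3] = (-5 - (-13)) / (3 - (-5)) = 1

1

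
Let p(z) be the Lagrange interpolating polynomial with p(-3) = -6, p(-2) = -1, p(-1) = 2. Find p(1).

Evaluate each Lagrange basis at z = 1:
L_0(1) = (3)·(2)/[(-1)·(-2)] = 3
L_1(1) = (4)·(2)/[(1)·(-1)] = -8
L_2(1) = (4)·(3)/[(2)·(1)] = 6
Sum: (-6)·(3) + (-1)·(-8) + 2·(6) = 2

2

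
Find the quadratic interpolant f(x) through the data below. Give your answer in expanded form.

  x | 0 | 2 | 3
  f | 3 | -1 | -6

Build the Lagrange basis polynomials:
L_0(x) = (x - 2)(x - 3) / [6] = (1/6)x^2 - (5/6)x + 1
L_1(x) = x(x - 3) / [-2] = -(1/2)x^2 + (3/2)x
L_2(x) = x(x - 2) / [3] = (1/3)x^2 - (2/3)x
f(x) = 3·L_0 + (-1)·L_1 + (-6)·L_2
  3·L_0(x) = (1/2)x^2 - (5/2)x + 3
  (-1)·L_1(x) = (1/2)x^2 - (3/2)x
  (-6)·L_2(x) = -2x^2 + 4x
Adding term by term: -x^2 + 3

f(x) = -x^2 + 3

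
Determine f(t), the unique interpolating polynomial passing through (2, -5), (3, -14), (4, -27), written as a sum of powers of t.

f(t) = -2t^2 + t + 1

Newton's divided differences:
f[2,3] = (-14 - (-5)) / (3 - 2) = -9
f[3,4] = (-27 - (-14)) / (4 - 3) = -13
f[2,3,4] = (-13 - (-9)) / (4 - 2) = -2
f(t) = -5 + (-9)·(t - 2) + (-2)·(t - 2)(t - 3)
Expanding: f(t) = -2t^2 + t + 1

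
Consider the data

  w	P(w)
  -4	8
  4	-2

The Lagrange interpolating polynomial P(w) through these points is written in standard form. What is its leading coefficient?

-5/4

Build the Lagrange basis polynomials:
L_0(w) = (w - 4) / [-8] = -(1/8)w + 1/2
L_1(w) = (w + 4) / [8] = (1/8)w + 1/2
P(w) = 8·L_0 + (-2)·L_1
Only the coefficient of w is needed; take it from each L_i and combine:
8·(-1/8) + (-2)·(1/8) = -5/4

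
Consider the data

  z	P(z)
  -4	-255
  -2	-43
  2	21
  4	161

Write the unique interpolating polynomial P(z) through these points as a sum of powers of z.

P(z) = 3z^3 - 3z^2 + 4z + 1

L_0(z) = (z + 2)(z - 2)(z - 4) / [-96] = -(1/96)z^3 + (1/24)z^2 + (1/24)z - 1/6
L_1(z) = (z + 4)(z - 2)(z - 4) / [48] = (1/48)z^3 - (1/24)z^2 - (1/3)z + 2/3
L_2(z) = (z + 4)(z + 2)(z - 4) / [-48] = -(1/48)z^3 - (1/24)z^2 + (1/3)z + 2/3
L_3(z) = (z + 4)(z + 2)(z - 2) / [96] = (1/96)z^3 + (1/24)z^2 - (1/24)z - 1/6
P(z) = (-255)·L_0 + (-43)·L_1 + 21·L_2 + 161·L_3
  (-255)·L_0(z) = (85/32)z^3 - (85/8)z^2 - (85/8)z + 85/2
  (-43)·L_1(z) = -(43/48)z^3 + (43/24)z^2 + (43/3)z - 86/3
  21·L_2(z) = -(7/16)z^3 - (7/8)z^2 + 7z + 14
  161·L_3(z) = (161/96)z^3 + (161/24)z^2 - (161/24)z - 161/6
Adding term by term: 3z^3 - 3z^2 + 4z + 1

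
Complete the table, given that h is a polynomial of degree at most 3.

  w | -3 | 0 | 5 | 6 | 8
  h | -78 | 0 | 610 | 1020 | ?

The 4 known values determine h uniquely (degree ≤ 3).
Evaluate each Lagrange basis at w = 8:
L_0(8) = (8)·(3)·(2)/[(-3)·(-8)·(-9)] = -2/9
L_1(8) = (11)·(3)·(2)/[(3)·(-5)·(-6)] = 11/15
L_2(8) = (11)·(8)·(2)/[(8)·(5)·(-1)] = -22/5
L_3(8) = (11)·(8)·(3)/[(9)·(6)·(1)] = 44/9
Sum: (-78)·(-2/9) + 0 + 610·(-22/5) + 1020·(44/9) = 2320

2320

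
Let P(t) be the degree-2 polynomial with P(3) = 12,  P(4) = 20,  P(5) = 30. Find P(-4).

12

Evaluate each Lagrange basis at t = -4:
L_0(-4) = (-8)·(-9)/[(-1)·(-2)] = 36
L_1(-4) = (-7)·(-9)/[(1)·(-1)] = -63
L_2(-4) = (-7)·(-8)/[(2)·(1)] = 28
Sum: 12·(36) + 20·(-63) + 30·(28) = 12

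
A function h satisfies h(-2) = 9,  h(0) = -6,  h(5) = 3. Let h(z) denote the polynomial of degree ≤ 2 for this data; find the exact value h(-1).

6/35

Using Newton's divided-difference form:
h[-2,0] = (-6 - 9) / (0 - (-2)) = -15/2
h[0,5] = (3 - (-6)) / (5 - 0) = 9/5
h[-2,0,5] = (9/5 - (-15/2)) / (5 - (-2)) = 93/70
h(-1) = 9 + (-15/2)·(1) + (93/70)·(1)·(-1) = 6/35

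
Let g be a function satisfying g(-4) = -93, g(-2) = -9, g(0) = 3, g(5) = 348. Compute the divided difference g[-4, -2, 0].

g[-4,-2] = (-9 - (-93)) / (-2 - (-4)) = 42
g[-2,0] = (3 - (-9)) / (0 - (-2)) = 6
g[-4,-2,0] = (6 - 42) / (0 - (-4)) = -9

-9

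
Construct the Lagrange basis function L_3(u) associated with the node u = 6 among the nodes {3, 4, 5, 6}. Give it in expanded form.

L_3(u) = (1/6)u^3 - 2u^2 + (47/6)u - 10

L_3(u) = (u - 3)(u - 4)(u - 5) / [(3)·(2)·(1)]
       = (u^3 - 12u^2 + 47u - 60) / (6)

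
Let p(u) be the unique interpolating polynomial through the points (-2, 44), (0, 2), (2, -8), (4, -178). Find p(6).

-700

L_0(6) = (6)·(4)·(2)/[(-2)·(-4)·(-6)] = -1
L_1(6) = (8)·(4)·(2)/[(2)·(-2)·(-4)] = 4
L_2(6) = (8)·(6)·(2)/[(4)·(2)·(-2)] = -6
L_3(6) = (8)·(6)·(4)/[(6)·(4)·(2)] = 4
Sum: 44·(-1) + 2·(4) + (-8)·(-6) + (-178)·(4) = -700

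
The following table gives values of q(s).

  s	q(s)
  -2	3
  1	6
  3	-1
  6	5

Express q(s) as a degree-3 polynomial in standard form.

q(s) = (1/4)s^3 - (7/5)s^2 - (23/20)s + 83/10

Newton's divided differences:
q[-2,1] = (6 - 3) / (1 - (-2)) = 1
q[1,3] = (-1 - 6) / (3 - 1) = -7/2
q[3,6] = (5 - (-1)) / (6 - 3) = 2
q[-2,1,3] = (-7/2 - 1) / (3 - (-2)) = -9/10
q[1,3,6] = (2 - (-7/2)) / (6 - 1) = 11/10
q[-2,1,3,6] = (11/10 - (-9/10)) / (6 - (-2)) = 1/4
q(s) = 3 + 1·(s + 2) + (-9/10)·(s + 2)(s - 1) + (1/4)·(s + 2)(s - 1)(s - 3)
Expanding: q(s) = (1/4)s^3 - (7/5)s^2 - (23/20)s + 83/10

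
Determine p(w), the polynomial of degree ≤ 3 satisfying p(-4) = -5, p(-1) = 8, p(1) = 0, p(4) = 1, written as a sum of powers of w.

p(w) = (19/60)w^3 - (2/5)w^2 - (259/60)w + 22/5

Build the Lagrange basis polynomials:
L_0(w) = (w + 1)(w - 1)(w - 4) / [-120] = -(1/120)w^3 + (1/30)w^2 + (1/120)w - 1/30
L_1(w) = (w + 4)(w - 1)(w - 4) / [30] = (1/30)w^3 - (1/30)w^2 - (8/15)w + 8/15
L_2(w) = (w + 4)(w + 1)(w - 4) / [-30] = -(1/30)w^3 - (1/30)w^2 + (8/15)w + 8/15
L_3(w) = (w + 4)(w + 1)(w - 1) / [120] = (1/120)w^3 + (1/30)w^2 - (1/120)w - 1/30
p(w) = (-5)·L_0 + 8·L_1 + 0·L_2 + 1·L_3
  (-5)·L_0(w) = (1/24)w^3 - (1/6)w^2 - (1/24)w + 1/6
  8·L_1(w) = (4/15)w^3 - (4/15)w^2 - (64/15)w + 64/15
  0·L_2(w) = 0
  1·L_3(w) = (1/120)w^3 + (1/30)w^2 - (1/120)w - 1/30
Adding term by term: (19/60)w^3 - (2/5)w^2 - (259/60)w + 22/5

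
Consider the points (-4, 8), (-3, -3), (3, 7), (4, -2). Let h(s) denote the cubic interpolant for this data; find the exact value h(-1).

L_0(-1) = (2)·(-4)·(-5)/[(-1)·(-7)·(-8)] = -5/7
L_1(-1) = (3)·(-4)·(-5)/[(1)·(-6)·(-7)] = 10/7
L_2(-1) = (3)·(2)·(-5)/[(7)·(6)·(-1)] = 5/7
L_3(-1) = (3)·(2)·(-4)/[(8)·(7)·(1)] = -3/7
Sum: 8·(-5/7) + (-3)·(10/7) + 7·(5/7) + (-2)·(-3/7) = -29/7

-29/7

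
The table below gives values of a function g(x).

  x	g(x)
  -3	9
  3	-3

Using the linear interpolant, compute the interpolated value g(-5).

13

Evaluate each Lagrange basis at x = -5:
L_0(-5) = (-8)/[(-6)] = 4/3
L_1(-5) = (-2)/[(6)] = -1/3
Sum: 9·(4/3) + (-3)·(-1/3) = 13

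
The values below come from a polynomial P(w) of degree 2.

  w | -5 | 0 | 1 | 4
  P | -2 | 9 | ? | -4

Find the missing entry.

227/30

The 3 known values determine P uniquely (degree ≤ 2).
Evaluate each Lagrange basis at w = 1:
L_0(1) = (1)·(-3)/[(-5)·(-9)] = -1/15
L_1(1) = (6)·(-3)/[(5)·(-4)] = 9/10
L_2(1) = (6)·(1)/[(9)·(4)] = 1/6
Sum: (-2)·(-1/15) + 9·(9/10) + (-4)·(1/6) = 227/30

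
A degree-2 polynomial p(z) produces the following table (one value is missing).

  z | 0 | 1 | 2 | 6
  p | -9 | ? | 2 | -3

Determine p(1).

The 3 known values determine p uniquely (degree ≤ 2).
Evaluate each Lagrange basis at z = 1:
L_0(1) = (-1)·(-5)/[(-2)·(-6)] = 5/12
L_1(1) = (1)·(-5)/[(2)·(-4)] = 5/8
L_2(1) = (1)·(-1)/[(6)·(4)] = -1/24
Sum: (-9)·(5/12) + 2·(5/8) + (-3)·(-1/24) = -19/8

-19/8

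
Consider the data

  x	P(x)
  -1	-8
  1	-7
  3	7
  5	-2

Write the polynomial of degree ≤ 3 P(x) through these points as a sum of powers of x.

P(x) = -(3/4)x^3 + (31/8)x^2 + (5/4)x - 91/8

Build the Lagrange basis polynomials:
L_0(x) = (x - 1)(x - 3)(x - 5) / [-48] = -(1/48)x^3 + (3/16)x^2 - (23/48)x + 5/16
L_1(x) = (x + 1)(x - 3)(x - 5) / [16] = (1/16)x^3 - (7/16)x^2 + (7/16)x + 15/16
L_2(x) = (x + 1)(x - 1)(x - 5) / [-16] = -(1/16)x^3 + (5/16)x^2 + (1/16)x - 5/16
L_3(x) = (x + 1)(x - 1)(x - 3) / [48] = (1/48)x^3 - (1/16)x^2 - (1/48)x + 1/16
P(x) = (-8)·L_0 + (-7)·L_1 + 7·L_2 + (-2)·L_3
  (-8)·L_0(x) = (1/6)x^3 - (3/2)x^2 + (23/6)x - 5/2
  (-7)·L_1(x) = -(7/16)x^3 + (49/16)x^2 - (49/16)x - 105/16
  7·L_2(x) = -(7/16)x^3 + (35/16)x^2 + (7/16)x - 35/16
  (-2)·L_3(x) = -(1/24)x^3 + (1/8)x^2 + (1/24)x - 1/8
Adding term by term: -(3/4)x^3 + (31/8)x^2 + (5/4)x - 91/8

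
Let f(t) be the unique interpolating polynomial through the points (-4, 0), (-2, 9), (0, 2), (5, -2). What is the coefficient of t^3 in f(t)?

The leading coefficient equals the top divided difference f[-4,-2,0,5].
f[-4,-2] = (9 - 0) / (-2 - (-4)) = 9/2
f[-2,0] = (2 - 9) / (0 - (-2)) = -7/2
f[0,5] = (-2 - 2) / (5 - 0) = -4/5
f[-4,-2,0] = (-7/2 - 9/2) / (0 - (-4)) = -2
f[-2,0,5] = (-4/5 - (-7/2)) / (5 - (-2)) = 27/70
f[-4,-2,0,5] = (27/70 - (-2)) / (5 - (-4)) = 167/630

167/630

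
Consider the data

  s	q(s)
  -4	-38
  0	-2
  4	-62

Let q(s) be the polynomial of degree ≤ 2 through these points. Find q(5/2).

-113/4

Evaluate each Lagrange basis at s = 5/2:
L_0(5/2) = (5/2)·(-3/2)/[(-4)·(-8)] = -15/128
L_1(5/2) = (13/2)·(-3/2)/[(4)·(-4)] = 39/64
L_2(5/2) = (13/2)·(5/2)/[(8)·(4)] = 65/128
Sum: (-38)·(-15/128) + (-2)·(39/64) + (-62)·(65/128) = -113/4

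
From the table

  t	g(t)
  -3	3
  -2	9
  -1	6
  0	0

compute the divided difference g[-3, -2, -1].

g[-3,-2] = (9 - 3) / (-2 - (-3)) = 6
g[-2,-1] = (6 - 9) / (-1 - (-2)) = -3
g[-3,-2,-1] = (-3 - 6) / (-1 - (-3)) = -9/2

-9/2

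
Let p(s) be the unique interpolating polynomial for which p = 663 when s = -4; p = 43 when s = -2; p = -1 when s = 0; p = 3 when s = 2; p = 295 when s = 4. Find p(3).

68

Using Newton's divided-difference form:
p[-4,-2] = (43 - 663) / (-2 - (-4)) = -310
p[-2,0] = (-1 - 43) / (0 - (-2)) = -22
p[0,2] = (3 - (-1)) / (2 - 0) = 2
p[2,4] = (295 - 3) / (4 - 2) = 146
p[-4,-2,0] = (-22 - (-310)) / (0 - (-4)) = 72
p[-2,0,2] = (2 - (-22)) / (2 - (-2)) = 6
p[0,2,4] = (146 - 2) / (4 - 0) = 36
p[-4,-2,0,2] = (6 - 72) / (2 - (-4)) = -11
p[-2,0,2,4] = (36 - 6) / (4 - (-2)) = 5
p[-4,-2,0,2,4] = (5 - (-11)) / (4 - (-4)) = 2
p(3) = 663 + (-310)·(7) + 72·(7)·(5) + (-11)·(7)·(5)·(3) + 2·(7)·(5)·(3)·(1) = 68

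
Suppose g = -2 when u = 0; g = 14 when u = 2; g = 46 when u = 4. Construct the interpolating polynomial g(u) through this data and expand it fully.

g(u) = 2u^2 + 4u - 2

Build the Lagrange basis polynomials:
L_0(u) = (u - 2)(u - 4) / [8] = (1/8)u^2 - (3/4)u + 1
L_1(u) = u(u - 4) / [-4] = -(1/4)u^2 + u
L_2(u) = u(u - 2) / [8] = (1/8)u^2 - (1/4)u
g(u) = (-2)·L_0 + 14·L_1 + 46·L_2
  (-2)·L_0(u) = -(1/4)u^2 + (3/2)u - 2
  14·L_1(u) = -(7/2)u^2 + 14u
  46·L_2(u) = (23/4)u^2 - (23/2)u
Adding term by term: 2u^2 + 4u - 2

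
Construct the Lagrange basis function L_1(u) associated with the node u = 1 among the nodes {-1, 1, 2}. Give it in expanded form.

L_1(u) = (u + 1)(u - 2) / [(2)·(-1)]
       = (u^2 - u - 2) / (-2)

L_1(u) = -(1/2)u^2 + (1/2)u + 1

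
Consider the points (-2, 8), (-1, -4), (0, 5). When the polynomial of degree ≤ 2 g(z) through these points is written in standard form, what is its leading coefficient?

21/2

The leading coefficient equals the top divided difference g[-2,-1,0].
g[-2,-1] = (-4 - 8) / (-1 - (-2)) = -12
g[-1,0] = (5 - (-4)) / (0 - (-1)) = 9
g[-2,-1,0] = (9 - (-12)) / (0 - (-2)) = 21/2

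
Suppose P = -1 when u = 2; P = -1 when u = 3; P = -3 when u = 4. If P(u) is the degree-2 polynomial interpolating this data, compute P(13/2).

Evaluate each Lagrange basis at u = 13/2:
L_0(13/2) = (7/2)·(5/2)/[(-1)·(-2)] = 35/8
L_1(13/2) = (9/2)·(5/2)/[(1)·(-1)] = -45/4
L_2(13/2) = (9/2)·(7/2)/[(2)·(1)] = 63/8
Sum: (-1)·(35/8) + (-1)·(-45/4) + (-3)·(63/8) = -67/4

-67/4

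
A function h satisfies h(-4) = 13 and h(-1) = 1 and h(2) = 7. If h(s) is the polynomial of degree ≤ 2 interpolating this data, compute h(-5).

L_0(-5) = (-4)·(-7)/[(-3)·(-6)] = 14/9
L_1(-5) = (-1)·(-7)/[(3)·(-3)] = -7/9
L_2(-5) = (-1)·(-4)/[(6)·(3)] = 2/9
Sum: 13·(14/9) + 1·(-7/9) + 7·(2/9) = 21

21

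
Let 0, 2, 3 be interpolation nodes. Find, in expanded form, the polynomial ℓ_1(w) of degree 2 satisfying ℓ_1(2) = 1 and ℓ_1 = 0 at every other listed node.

ℓ_1(w) = -(1/2)w^2 + (3/2)w

ℓ_1(w) = w(w - 3) / [(2)·(-1)]
       = (w^2 - 3w) / (-2)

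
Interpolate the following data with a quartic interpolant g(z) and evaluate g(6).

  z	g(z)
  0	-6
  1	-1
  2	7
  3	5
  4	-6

Evaluate each Lagrange basis at z = 6:
L_0(6) = (5)·(4)·(3)·(2)/[(-1)·(-2)·(-3)·(-4)] = 5
L_1(6) = (6)·(4)·(3)·(2)/[(1)·(-1)·(-2)·(-3)] = -24
L_2(6) = (6)·(5)·(3)·(2)/[(2)·(1)·(-1)·(-2)] = 45
L_3(6) = (6)·(5)·(4)·(2)/[(3)·(2)·(1)·(-1)] = -40
L_4(6) = (6)·(5)·(4)·(3)/[(4)·(3)·(2)·(1)] = 15
Sum: (-6)·(5) + (-1)·(-24) + 7·(45) + 5·(-40) + (-6)·(15) = 19

19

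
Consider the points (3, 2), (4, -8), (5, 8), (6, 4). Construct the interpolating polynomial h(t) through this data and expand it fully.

Build the Lagrange basis polynomials:
L_0(t) = (t - 4)(t - 5)(t - 6) / [-6] = -(1/6)t^3 + (5/2)t^2 - (37/3)t + 20
L_1(t) = (t - 3)(t - 5)(t - 6) / [2] = (1/2)t^3 - 7t^2 + (63/2)t - 45
L_2(t) = (t - 3)(t - 4)(t - 6) / [-2] = -(1/2)t^3 + (13/2)t^2 - 27t + 36
L_3(t) = (t - 3)(t - 4)(t - 5) / [6] = (1/6)t^3 - 2t^2 + (47/6)t - 10
h(t) = 2·L_0 + (-8)·L_1 + 8·L_2 + 4·L_3
  2·L_0(t) = -(1/3)t^3 + 5t^2 - (74/3)t + 40
  (-8)·L_1(t) = -4t^3 + 56t^2 - 252t + 360
  8·L_2(t) = -4t^3 + 52t^2 - 216t + 288
  4·L_3(t) = (2/3)t^3 - 8t^2 + (94/3)t - 40
Adding term by term: -(23/3)t^3 + 105t^2 - (1384/3)t + 648

h(t) = -(23/3)t^3 + 105t^2 - (1384/3)t + 648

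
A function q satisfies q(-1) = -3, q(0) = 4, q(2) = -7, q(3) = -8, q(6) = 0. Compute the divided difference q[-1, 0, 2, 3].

17/12

q[-1,0] = (4 - (-3)) / (0 - (-1)) = 7
q[0,2] = (-7 - 4) / (2 - 0) = -11/2
q[2,3] = (-8 - (-7)) / (3 - 2) = -1
q[-1,0,2] = (-11/2 - 7) / (2 - (-1)) = -25/6
q[0,2,3] = (-1 - (-11/2)) / (3 - 0) = 3/2
q[-1,0,2,3] = (3/2 - (-25/6)) / (3 - (-1)) = 17/12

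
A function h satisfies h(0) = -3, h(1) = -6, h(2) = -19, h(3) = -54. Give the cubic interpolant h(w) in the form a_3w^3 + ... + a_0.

Newton's divided differences:
h[0,1] = (-6 - (-3)) / (1 - 0) = -3
h[1,2] = (-19 - (-6)) / (2 - 1) = -13
h[2,3] = (-54 - (-19)) / (3 - 2) = -35
h[0,1,2] = (-13 - (-3)) / (2 - 0) = -5
h[1,2,3] = (-35 - (-13)) / (3 - 1) = -11
h[0,1,2,3] = (-11 - (-5)) / (3 - 0) = -2
h(w) = -3 + (-3)·w + (-5)·w(w - 1) + (-2)·w(w - 1)(w - 2)
Expanding: h(w) = -2w^3 + w^2 - 2w - 3

h(w) = -2w^3 + w^2 - 2w - 3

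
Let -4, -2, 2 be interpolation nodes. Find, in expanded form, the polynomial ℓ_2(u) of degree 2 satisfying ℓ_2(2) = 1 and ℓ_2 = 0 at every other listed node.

ℓ_2(u) = (u + 4)(u + 2) / [(6)·(4)]
       = (u^2 + 6u + 8) / (24)

ℓ_2(u) = (1/24)u^2 + (1/4)u + 1/3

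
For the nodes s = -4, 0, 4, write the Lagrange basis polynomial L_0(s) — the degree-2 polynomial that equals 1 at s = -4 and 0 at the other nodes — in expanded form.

L_0(s) = (1/32)s^2 - (1/8)s

L_0(s) = s(s - 4) / [(-4)·(-8)]
       = (s^2 - 4s) / (32)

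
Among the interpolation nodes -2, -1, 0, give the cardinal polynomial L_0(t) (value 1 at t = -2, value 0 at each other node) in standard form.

L_0(t) = (1/2)t^2 + (1/2)t

L_0(t) = (t + 1)t / [(-1)·(-2)]
       = (t^2 + t) / (2)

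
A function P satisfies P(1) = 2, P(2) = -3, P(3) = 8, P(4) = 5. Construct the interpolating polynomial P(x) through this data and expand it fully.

P(x) = -5x^3 + 38x^2 - 84x + 53

Newton's divided differences:
P[1,2] = (-3 - 2) / (2 - 1) = -5
P[2,3] = (8 - (-3)) / (3 - 2) = 11
P[3,4] = (5 - 8) / (4 - 3) = -3
P[1,2,3] = (11 - (-5)) / (3 - 1) = 8
P[2,3,4] = (-3 - 11) / (4 - 2) = -7
P[1,2,3,4] = (-7 - 8) / (4 - 1) = -5
P(x) = 2 + (-5)·(x - 1) + 8·(x - 1)(x - 2) + (-5)·(x - 1)(x - 2)(x - 3)
Expanding: P(x) = -5x^3 + 38x^2 - 84x + 53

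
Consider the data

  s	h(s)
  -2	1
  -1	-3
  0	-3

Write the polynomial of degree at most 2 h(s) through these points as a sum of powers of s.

h(s) = 2s^2 + 2s - 3

Newton's divided differences:
h[-2,-1] = (-3 - 1) / (-1 - (-2)) = -4
h[-1,0] = (-3 - (-3)) / (0 - (-1)) = 0
h[-2,-1,0] = (0 - (-4)) / (0 - (-2)) = 2
h(s) = 1 + (-4)·(s + 2) + 2·(s + 2)(s + 1)
Expanding: h(s) = 2s^2 + 2s - 3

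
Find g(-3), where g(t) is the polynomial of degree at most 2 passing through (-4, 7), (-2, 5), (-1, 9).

Evaluate each Lagrange basis at t = -3:
L_0(-3) = (-1)·(-2)/[(-2)·(-3)] = 1/3
L_1(-3) = (1)·(-2)/[(2)·(-1)] = 1
L_2(-3) = (1)·(-1)/[(3)·(1)] = -1/3
Sum: 7·(1/3) + 5·(1) + 9·(-1/3) = 13/3

13/3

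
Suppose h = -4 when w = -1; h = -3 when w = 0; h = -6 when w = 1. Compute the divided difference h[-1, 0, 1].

-2

h[-1,0] = (-3 - (-4)) / (0 - (-1)) = 1
h[0,1] = (-6 - (-3)) / (1 - 0) = -3
h[-1,0,1] = (-3 - 1) / (1 - (-1)) = -2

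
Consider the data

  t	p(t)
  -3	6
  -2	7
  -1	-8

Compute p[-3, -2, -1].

-8

p[-3,-2] = (7 - 6) / (-2 - (-3)) = 1
p[-2,-1] = (-8 - 7) / (-1 - (-2)) = -15
p[-3,-2,-1] = (-15 - 1) / (-1 - (-3)) = -8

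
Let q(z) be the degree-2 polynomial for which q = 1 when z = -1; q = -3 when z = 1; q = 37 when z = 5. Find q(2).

L_0(2) = (1)·(-3)/[(-2)·(-6)] = -1/4
L_1(2) = (3)·(-3)/[(2)·(-4)] = 9/8
L_2(2) = (3)·(1)/[(6)·(4)] = 1/8
Sum: 1·(-1/4) + (-3)·(9/8) + 37·(1/8) = 1

1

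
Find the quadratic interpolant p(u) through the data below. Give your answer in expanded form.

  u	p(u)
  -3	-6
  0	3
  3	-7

p(u) = -(19/18)u^2 - (1/6)u + 3

Build the Lagrange basis polynomials:
L_0(u) = u(u - 3) / [18] = (1/18)u^2 - (1/6)u
L_1(u) = (u + 3)(u - 3) / [-9] = -(1/9)u^2 + 1
L_2(u) = (u + 3)u / [18] = (1/18)u^2 + (1/6)u
p(u) = (-6)·L_0 + 3·L_1 + (-7)·L_2
  (-6)·L_0(u) = -(1/3)u^2 + u
  3·L_1(u) = -(1/3)u^2 + 3
  (-7)·L_2(u) = -(7/18)u^2 - (7/6)u
Adding term by term: -(19/18)u^2 - (1/6)u + 3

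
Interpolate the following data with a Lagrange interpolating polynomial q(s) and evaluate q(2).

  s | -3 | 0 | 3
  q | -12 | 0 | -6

Evaluate each Lagrange basis at s = 2:
L_0(2) = (2)·(-1)/[(-3)·(-6)] = -1/9
L_1(2) = (5)·(-1)/[(3)·(-3)] = 5/9
L_2(2) = (5)·(2)/[(6)·(3)] = 5/9
Sum: (-12)·(-1/9) + 0 + (-6)·(5/9) = -2

-2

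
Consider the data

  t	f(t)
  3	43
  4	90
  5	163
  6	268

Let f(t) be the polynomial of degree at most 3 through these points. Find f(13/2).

L_0(13/2) = (5/2)·(3/2)·(1/2)/[(-1)·(-2)·(-3)] = -5/16
L_1(13/2) = (7/2)·(3/2)·(1/2)/[(1)·(-1)·(-2)] = 21/16
L_2(13/2) = (7/2)·(5/2)·(1/2)/[(2)·(1)·(-1)] = -35/16
L_3(13/2) = (7/2)·(5/2)·(3/2)/[(3)·(2)·(1)] = 35/16
Sum: 43·(-5/16) + 90·(21/16) + 163·(-35/16) + 268·(35/16) = 2675/8

2675/8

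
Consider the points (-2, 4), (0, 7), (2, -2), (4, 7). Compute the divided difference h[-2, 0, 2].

-3/2

h[-2,0] = (7 - 4) / (0 - (-2)) = 3/2
h[0,2] = (-2 - 7) / (2 - 0) = -9/2
h[-2,0,2] = (-9/2 - 3/2) / (2 - (-2)) = -3/2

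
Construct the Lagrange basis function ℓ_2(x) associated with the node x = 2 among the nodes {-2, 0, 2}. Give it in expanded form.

ℓ_2(x) = (x + 2)x / [(4)·(2)]
       = (x^2 + 2x) / (8)

ℓ_2(x) = (1/8)x^2 + (1/4)x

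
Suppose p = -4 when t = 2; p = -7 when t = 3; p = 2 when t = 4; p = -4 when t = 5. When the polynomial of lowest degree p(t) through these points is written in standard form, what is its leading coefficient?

-9/2

The leading coefficient equals the top divided difference p[2,3,4,5].
p[2,3] = (-7 - (-4)) / (3 - 2) = -3
p[3,4] = (2 - (-7)) / (4 - 3) = 9
p[4,5] = (-4 - 2) / (5 - 4) = -6
p[2,3,4] = (9 - (-3)) / (4 - 2) = 6
p[3,4,5] = (-6 - 9) / (5 - 3) = -15/2
p[2,3,4,5] = (-15/2 - 6) / (5 - 2) = -9/2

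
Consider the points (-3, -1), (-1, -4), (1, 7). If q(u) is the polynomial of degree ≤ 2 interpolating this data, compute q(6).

383/4

L_0(6) = (7)·(5)/[(-2)·(-4)] = 35/8
L_1(6) = (9)·(5)/[(2)·(-2)] = -45/4
L_2(6) = (9)·(7)/[(4)·(2)] = 63/8
Sum: (-1)·(35/8) + (-4)·(-45/4) + 7·(63/8) = 383/4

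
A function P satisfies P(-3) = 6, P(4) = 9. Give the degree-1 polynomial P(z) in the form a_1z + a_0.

P(z) = (3/7)z + 51/7

L_0(z) = (z - 4) / [-7] = -(1/7)z + 4/7
L_1(z) = (z + 3) / [7] = (1/7)z + 3/7
P(z) = 6·L_0 + 9·L_1
  6·L_0(z) = -(6/7)z + 24/7
  9·L_1(z) = (9/7)z + 27/7
Adding term by term: (3/7)z + 51/7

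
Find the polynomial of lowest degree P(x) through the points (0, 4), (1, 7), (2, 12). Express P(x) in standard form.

Newton's divided differences:
P[0,1] = (7 - 4) / (1 - 0) = 3
P[1,2] = (12 - 7) / (2 - 1) = 5
P[0,1,2] = (5 - 3) / (2 - 0) = 1
P(x) = 4 + 3·x + 1·x(x - 1)
Expanding: P(x) = x^2 + 2x + 4

P(x) = x^2 + 2x + 4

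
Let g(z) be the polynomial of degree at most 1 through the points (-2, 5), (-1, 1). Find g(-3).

9

L_0(-3) = (-2)/[(-1)] = 2
L_1(-3) = (-1)/[(1)] = -1
Sum: 5·(2) + 1·(-1) = 9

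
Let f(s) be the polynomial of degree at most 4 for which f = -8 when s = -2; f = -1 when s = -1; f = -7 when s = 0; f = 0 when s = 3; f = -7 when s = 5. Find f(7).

Evaluate each Lagrange basis at s = 7:
L_0(7) = (8)·(7)·(4)·(2)/[(-1)·(-2)·(-5)·(-7)] = 32/5
L_1(7) = (9)·(7)·(4)·(2)/[(1)·(-1)·(-4)·(-6)] = -21
L_2(7) = (9)·(8)·(4)·(2)/[(2)·(1)·(-3)·(-5)] = 96/5
L_3(7) = (9)·(8)·(7)·(2)/[(5)·(4)·(3)·(-2)] = -42/5
L_4(7) = (9)·(8)·(7)·(4)/[(7)·(6)·(5)·(2)] = 24/5
Sum: (-8)·(32/5) + (-1)·(-21) + (-7)·(96/5) + 0 + (-7)·(24/5) = -991/5

-991/5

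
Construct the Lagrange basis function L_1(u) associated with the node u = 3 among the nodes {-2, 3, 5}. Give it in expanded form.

L_1(u) = (u + 2)(u - 5) / [(5)·(-2)]
       = (u^2 - 3u - 10) / (-10)

L_1(u) = -(1/10)u^2 + (3/10)u + 1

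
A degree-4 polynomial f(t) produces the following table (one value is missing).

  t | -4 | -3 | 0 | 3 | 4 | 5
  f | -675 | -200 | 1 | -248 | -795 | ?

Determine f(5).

The 5 known values determine f uniquely (degree ≤ 4).
L_0(5) = (8)·(5)·(2)·(1)/[(-1)·(-4)·(-7)·(-8)] = 5/14
L_1(5) = (9)·(5)·(2)·(1)/[(1)·(-3)·(-6)·(-7)] = -5/7
L_2(5) = (9)·(8)·(2)·(1)/[(4)·(3)·(-3)·(-4)] = 1
L_3(5) = (9)·(8)·(5)·(1)/[(7)·(6)·(3)·(-1)] = -20/7
L_4(5) = (9)·(8)·(5)·(2)/[(8)·(7)·(4)·(1)] = 45/14
Sum: (-675)·(5/14) + (-200)·(-5/7) + 1·(1) + (-248)·(-20/7) + (-795)·(45/14) = -1944

-1944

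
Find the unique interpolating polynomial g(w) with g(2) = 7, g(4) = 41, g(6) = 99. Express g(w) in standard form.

g(w) = 3w^2 - w - 3

L_0(w) = (w - 4)(w - 6) / [8] = (1/8)w^2 - (5/4)w + 3
L_1(w) = (w - 2)(w - 6) / [-4] = -(1/4)w^2 + 2w - 3
L_2(w) = (w - 2)(w - 4) / [8] = (1/8)w^2 - (3/4)w + 1
g(w) = 7·L_0 + 41·L_1 + 99·L_2
  7·L_0(w) = (7/8)w^2 - (35/4)w + 21
  41·L_1(w) = -(41/4)w^2 + 82w - 123
  99·L_2(w) = (99/8)w^2 - (297/4)w + 99
Adding term by term: 3w^2 - w - 3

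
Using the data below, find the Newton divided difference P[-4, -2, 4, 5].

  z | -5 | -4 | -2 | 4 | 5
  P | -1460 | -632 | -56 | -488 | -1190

P[-4,-2] = (-56 - (-632)) / (-2 - (-4)) = 288
P[-2,4] = (-488 - (-56)) / (4 - (-2)) = -72
P[4,5] = (-1190 - (-488)) / (5 - 4) = -702
P[-4,-2,4] = (-72 - 288) / (4 - (-4)) = -45
P[-2,4,5] = (-702 - (-72)) / (5 - (-2)) = -90
P[-4,-2,4,5] = (-90 - (-45)) / (5 - (-4)) = -5

-5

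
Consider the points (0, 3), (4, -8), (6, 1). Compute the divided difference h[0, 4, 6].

h[0,4] = (-8 - 3) / (4 - 0) = -11/4
h[4,6] = (1 - (-8)) / (6 - 4) = 9/2
h[0,4,6] = (9/2 - (-11/4)) / (6 - 0) = 29/24

29/24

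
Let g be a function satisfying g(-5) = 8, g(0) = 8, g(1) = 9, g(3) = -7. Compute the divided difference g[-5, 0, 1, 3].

g[-5,0] = (8 - 8) / (0 - (-5)) = 0
g[0,1] = (9 - 8) / (1 - 0) = 1
g[1,3] = (-7 - 9) / (3 - 1) = -8
g[-5,0,1] = (1 - 0) / (1 - (-5)) = 1/6
g[0,1,3] = (-8 - 1) / (3 - 0) = -3
g[-5,0,1,3] = (-3 - 1/6) / (3 - (-5)) = -19/48

-19/48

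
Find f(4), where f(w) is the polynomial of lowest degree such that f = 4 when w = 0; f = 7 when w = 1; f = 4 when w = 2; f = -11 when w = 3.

-44

L_0(4) = (3)·(2)·(1)/[(-1)·(-2)·(-3)] = -1
L_1(4) = (4)·(2)·(1)/[(1)·(-1)·(-2)] = 4
L_2(4) = (4)·(3)·(1)/[(2)·(1)·(-1)] = -6
L_3(4) = (4)·(3)·(2)/[(3)·(2)·(1)] = 4
Sum: 4·(-1) + 7·(4) + 4·(-6) + (-11)·(4) = -44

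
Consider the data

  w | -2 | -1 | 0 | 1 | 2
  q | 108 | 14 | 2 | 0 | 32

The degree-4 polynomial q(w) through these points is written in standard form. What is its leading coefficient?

4

The leading coefficient equals the top divided difference q[-2,-1,0,1,2].
q[-2,-1] = (14 - 108) / (-1 - (-2)) = -94
q[-1,0] = (2 - 14) / (0 - (-1)) = -12
q[0,1] = (0 - 2) / (1 - 0) = -2
q[1,2] = (32 - 0) / (2 - 1) = 32
q[-2,-1,0] = (-12 - (-94)) / (0 - (-2)) = 41
q[-1,0,1] = (-2 - (-12)) / (1 - (-1)) = 5
q[0,1,2] = (32 - (-2)) / (2 - 0) = 17
q[-2,-1,0,1] = (5 - 41) / (1 - (-2)) = -12
q[-1,0,1,2] = (17 - 5) / (2 - (-1)) = 4
q[-2,-1,0,1,2] = (4 - (-12)) / (2 - (-2)) = 4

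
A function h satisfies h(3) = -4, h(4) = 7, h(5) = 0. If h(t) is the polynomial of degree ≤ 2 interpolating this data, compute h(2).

-33

Using Newton's divided-difference form:
h[3,4] = (7 - (-4)) / (4 - 3) = 11
h[4,5] = (0 - 7) / (5 - 4) = -7
h[3,4,5] = (-7 - 11) / (5 - 3) = -9
h(2) = -4 + 11·(-1) + (-9)·(-1)·(-2) = -33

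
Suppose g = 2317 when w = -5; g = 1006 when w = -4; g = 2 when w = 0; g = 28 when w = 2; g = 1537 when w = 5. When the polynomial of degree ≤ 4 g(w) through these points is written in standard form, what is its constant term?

Build the Lagrange basis polynomials:
L_0(w) = (w + 4)w(w - 2)(w - 5) / [350] = (1/350)w^4 - (3/350)w^3 - (9/175)w^2 + (4/35)w
L_1(w) = (w + 5)w(w - 2)(w - 5) / [-216] = -(1/216)w^4 + (1/108)w^3 + (25/216)w^2 - (25/108)w
L_2(w) = (w + 5)(w + 4)(w - 2)(w - 5) / [200] = (1/200)w^4 + (1/100)w^3 - (33/200)w^2 - (1/4)w + 1
L_3(w) = (w + 5)(w + 4)w(w - 5) / [-252] = -(1/252)w^4 - (1/63)w^3 + (25/252)w^2 + (25/63)w
L_4(w) = (w + 5)(w + 4)w(w - 2) / [1350] = (1/1350)w^4 + (7/1350)w^3 + (1/675)w^2 - (4/135)w
g(w) = 2317·L_0 + 1006·L_1 + 2·L_2 + 28·L_3 + 1537·L_4
Only the constant term is needed; take it from each L_i and combine:
2317·(0) + 1006·(0) + 2·(1) + 28·(0) + 1537·(0) = 2

2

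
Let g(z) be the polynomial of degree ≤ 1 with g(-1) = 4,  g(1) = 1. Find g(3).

-2

Evaluate each Lagrange basis at z = 3:
L_0(3) = (2)/[(-2)] = -1
L_1(3) = (4)/[(2)] = 2
Sum: 4·(-1) + 1·(2) = -2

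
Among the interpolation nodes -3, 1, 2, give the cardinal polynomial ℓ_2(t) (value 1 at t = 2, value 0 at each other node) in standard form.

ℓ_2(t) = (t + 3)(t - 1) / [(5)·(1)]
       = (t^2 + 2t - 3) / (5)

ℓ_2(t) = (1/5)t^2 + (2/5)t - 3/5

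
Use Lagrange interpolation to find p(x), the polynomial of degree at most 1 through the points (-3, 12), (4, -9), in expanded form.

Build the Lagrange basis polynomials:
L_0(x) = (x - 4) / [-7] = -(1/7)x + 4/7
L_1(x) = (x + 3) / [7] = (1/7)x + 3/7
p(x) = 12·L_0 + (-9)·L_1
  12·L_0(x) = -(12/7)x + 48/7
  (-9)·L_1(x) = -(9/7)x - 27/7
Adding term by term: -3x + 3

p(x) = -3x + 3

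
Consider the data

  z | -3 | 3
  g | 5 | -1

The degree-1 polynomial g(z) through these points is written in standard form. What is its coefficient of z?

-1

Build the Lagrange basis polynomials:
L_0(z) = (z - 3) / [-6] = -(1/6)z + 1/2
L_1(z) = (z + 3) / [6] = (1/6)z + 1/2
g(z) = 5·L_0 + (-1)·L_1
Only the coefficient of z is needed; take it from each L_i and combine:
5·(-1/6) + (-1)·(1/6) = -1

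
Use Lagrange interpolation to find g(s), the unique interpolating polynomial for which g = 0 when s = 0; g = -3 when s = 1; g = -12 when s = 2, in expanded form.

L_0(s) = (s - 1)(s - 2) / [2] = (1/2)s^2 - (3/2)s + 1
L_1(s) = s(s - 2) / [-1] = -s^2 + 2s
L_2(s) = s(s - 1) / [2] = (1/2)s^2 - (1/2)s
g(s) = 0·L_0 + (-3)·L_1 + (-12)·L_2
  0·L_0(s) = 0
  (-3)·L_1(s) = 3s^2 - 6s
  (-12)·L_2(s) = -6s^2 + 6s
Adding term by term: -3s^2

g(s) = -3s^2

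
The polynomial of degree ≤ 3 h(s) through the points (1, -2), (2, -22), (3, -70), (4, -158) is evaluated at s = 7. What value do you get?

Evaluate each Lagrange basis at s = 7:
L_0(7) = (5)·(4)·(3)/[(-1)·(-2)·(-3)] = -10
L_1(7) = (6)·(4)·(3)/[(1)·(-1)·(-2)] = 36
L_2(7) = (6)·(5)·(3)/[(2)·(1)·(-1)] = -45
L_3(7) = (6)·(5)·(4)/[(3)·(2)·(1)] = 20
Sum: (-2)·(-10) + (-22)·(36) + (-70)·(-45) + (-158)·(20) = -782

-782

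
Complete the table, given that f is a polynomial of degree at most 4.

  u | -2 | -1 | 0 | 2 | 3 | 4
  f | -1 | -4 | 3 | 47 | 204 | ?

The 5 known values determine f uniquely (degree ≤ 4).
Evaluate each Lagrange basis at u = 4:
L_0(4) = (5)·(4)·(2)·(1)/[(-1)·(-2)·(-4)·(-5)] = 1
L_1(4) = (6)·(4)·(2)·(1)/[(1)·(-1)·(-3)·(-4)] = -4
L_2(4) = (6)·(5)·(2)·(1)/[(2)·(1)·(-2)·(-3)] = 5
L_3(4) = (6)·(5)·(4)·(1)/[(4)·(3)·(2)·(-1)] = -5
L_4(4) = (6)·(5)·(4)·(2)/[(5)·(4)·(3)·(1)] = 4
Sum: (-1)·(1) + (-4)·(-4) + 3·(5) + 47·(-5) + 204·(4) = 611

611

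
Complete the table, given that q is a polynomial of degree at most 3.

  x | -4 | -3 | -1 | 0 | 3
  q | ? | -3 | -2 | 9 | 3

41/2

The 4 known values determine q uniquely (degree ≤ 3).
Evaluate each Lagrange basis at x = -4:
L_0(-4) = (-3)·(-4)·(-7)/[(-2)·(-3)·(-6)] = 7/3
L_1(-4) = (-1)·(-4)·(-7)/[(2)·(-1)·(-4)] = -7/2
L_2(-4) = (-1)·(-3)·(-7)/[(3)·(1)·(-3)] = 7/3
L_3(-4) = (-1)·(-3)·(-4)/[(6)·(4)·(3)] = -1/6
Sum: (-3)·(7/3) + (-2)·(-7/2) + 9·(7/3) + 3·(-1/6) = 41/2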